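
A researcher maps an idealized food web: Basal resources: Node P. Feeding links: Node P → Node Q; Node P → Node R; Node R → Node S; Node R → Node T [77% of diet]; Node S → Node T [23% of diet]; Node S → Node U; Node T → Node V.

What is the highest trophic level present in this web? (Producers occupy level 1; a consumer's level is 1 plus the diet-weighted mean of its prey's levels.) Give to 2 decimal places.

Node Q: 1 + 1 = 2
Node R: 1 + 1 = 2
Node S: 1 + 2 = 3
Node T: 1 + (0.77×2 + 0.23×3) = 3.23
Node U: 1 + 3 = 4
Node V: 1 + 3.23 = 4.23

4.23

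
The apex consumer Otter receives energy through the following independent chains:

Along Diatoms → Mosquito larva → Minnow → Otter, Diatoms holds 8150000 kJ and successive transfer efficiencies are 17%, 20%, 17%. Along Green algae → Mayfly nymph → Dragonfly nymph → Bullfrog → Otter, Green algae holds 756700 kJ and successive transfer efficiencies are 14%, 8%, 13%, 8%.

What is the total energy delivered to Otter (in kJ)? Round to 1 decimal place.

Via Diatoms: 8150000 × 0.17 × 0.2 × 0.17 = 47107 kJ
Via Green algae: 756700 × 0.14 × 0.08 × 0.13 × 0.08 = 88.140416 kJ
Total at Otter: 47107 + 88.140416 = 47195.140416 kJ

47195.1 kJ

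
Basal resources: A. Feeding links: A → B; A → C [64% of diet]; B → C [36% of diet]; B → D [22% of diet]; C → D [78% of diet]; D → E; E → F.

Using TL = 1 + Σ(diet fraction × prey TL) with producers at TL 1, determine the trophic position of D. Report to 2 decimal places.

B: 1 + 1 = 2
C: 1 + (0.64×1 + 0.36×2) = 2.36
D: 1 + (0.22×2 + 0.78×2.36) = 3.2808
E: 1 + 3.2808 = 4.2808
F: 1 + 4.2808 = 5.2808

3.28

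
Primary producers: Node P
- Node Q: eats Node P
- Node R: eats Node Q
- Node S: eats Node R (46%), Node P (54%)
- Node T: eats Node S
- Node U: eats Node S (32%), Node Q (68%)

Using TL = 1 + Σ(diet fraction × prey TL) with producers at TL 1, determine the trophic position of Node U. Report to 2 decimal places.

3.29

Node Q: 1 + 1 = 2
Node R: 1 + 2 = 3
Node S: 1 + (0.46×3 + 0.54×1) = 2.92
Node T: 1 + 2.92 = 3.92
Node U: 1 + (0.32×2.92 + 0.68×2) = 3.2944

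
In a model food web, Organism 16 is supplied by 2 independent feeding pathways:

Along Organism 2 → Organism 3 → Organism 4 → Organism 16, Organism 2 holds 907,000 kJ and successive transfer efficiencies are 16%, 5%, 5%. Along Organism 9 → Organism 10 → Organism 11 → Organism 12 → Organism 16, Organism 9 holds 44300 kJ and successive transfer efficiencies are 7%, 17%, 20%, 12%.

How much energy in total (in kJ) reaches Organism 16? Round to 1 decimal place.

Via Organism 2: 907000 × 0.16 × 0.05 × 0.05 = 362.8 kJ
Via Organism 9: 44300 × 0.07 × 0.17 × 0.2 × 0.12 = 12.65208 kJ
Total at Organism 16: 362.8 + 12.65208 = 375.45208 kJ

375.5 kJ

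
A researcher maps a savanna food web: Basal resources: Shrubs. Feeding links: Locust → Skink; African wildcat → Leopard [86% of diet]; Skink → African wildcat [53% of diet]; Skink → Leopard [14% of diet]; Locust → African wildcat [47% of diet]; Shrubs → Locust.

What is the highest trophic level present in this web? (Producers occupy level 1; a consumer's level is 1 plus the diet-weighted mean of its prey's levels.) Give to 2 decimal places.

4.46

Locust: 1 + 1 = 2
Skink: 1 + 2 = 3
African wildcat: 1 + (0.47×2 + 0.53×3) = 3.53
Leopard: 1 + (0.14×3 + 0.86×3.53) = 4.4558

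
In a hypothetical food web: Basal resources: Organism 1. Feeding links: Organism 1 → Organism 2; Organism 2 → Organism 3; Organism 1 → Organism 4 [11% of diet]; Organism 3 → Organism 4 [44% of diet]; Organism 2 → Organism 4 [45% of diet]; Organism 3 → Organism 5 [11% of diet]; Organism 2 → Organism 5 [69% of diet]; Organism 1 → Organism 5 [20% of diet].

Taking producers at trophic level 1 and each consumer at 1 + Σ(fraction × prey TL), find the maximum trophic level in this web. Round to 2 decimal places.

3.33

Organism 2: 1 + 1 = 2
Organism 3: 1 + 2 = 3
Organism 4: 1 + (0.11×1 + 0.44×3 + 0.45×2) = 3.33
Organism 5: 1 + (0.11×3 + 0.69×2 + 0.2×1) = 2.91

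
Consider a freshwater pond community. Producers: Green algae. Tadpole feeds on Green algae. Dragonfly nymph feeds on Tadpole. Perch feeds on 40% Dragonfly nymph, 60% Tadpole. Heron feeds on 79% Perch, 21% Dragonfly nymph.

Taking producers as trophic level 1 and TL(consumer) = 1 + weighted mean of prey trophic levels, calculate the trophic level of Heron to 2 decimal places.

4.32

Tadpole: 1 + 1 = 2
Dragonfly nymph: 1 + 2 = 3
Perch: 1 + (0.4×3 + 0.6×2) = 3.4
Heron: 1 + (0.79×3.4 + 0.21×3) = 4.316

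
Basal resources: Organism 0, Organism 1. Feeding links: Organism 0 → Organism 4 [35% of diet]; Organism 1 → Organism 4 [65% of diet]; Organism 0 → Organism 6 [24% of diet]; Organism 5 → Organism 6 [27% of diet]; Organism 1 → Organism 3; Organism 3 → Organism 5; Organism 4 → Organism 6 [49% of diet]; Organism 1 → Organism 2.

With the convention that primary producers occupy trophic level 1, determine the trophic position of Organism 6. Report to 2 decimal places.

3.03

Organism 2: 1 + 1 = 2
Organism 3: 1 + 1 = 2
Organism 4: 1 + (0.35×1 + 0.65×1) = 2
Organism 5: 1 + 2 = 3
Organism 6: 1 + (0.49×2 + 0.24×1 + 0.27×3) = 3.03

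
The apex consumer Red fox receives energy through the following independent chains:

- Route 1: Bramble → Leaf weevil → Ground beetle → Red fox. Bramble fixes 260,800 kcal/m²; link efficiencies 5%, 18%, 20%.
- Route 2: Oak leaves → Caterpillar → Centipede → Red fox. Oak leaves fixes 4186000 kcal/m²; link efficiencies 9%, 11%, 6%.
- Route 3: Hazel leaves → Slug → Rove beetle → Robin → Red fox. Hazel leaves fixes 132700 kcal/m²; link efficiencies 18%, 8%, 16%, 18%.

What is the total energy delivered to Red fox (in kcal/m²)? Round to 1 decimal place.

Route 1: 260800 × 0.05 × 0.18 × 0.2 = 469.44 kcal/m²
Route 2: 4186000 × 0.09 × 0.11 × 0.06 = 2486.484 kcal/m²
Route 3: 132700 × 0.18 × 0.08 × 0.16 × 0.18 = 55.033344 kcal/m²
Total at Red fox: 469.44 + 2486.484 + 55.033344 = 3010.957344 kcal/m²

3011.0 kcal/m²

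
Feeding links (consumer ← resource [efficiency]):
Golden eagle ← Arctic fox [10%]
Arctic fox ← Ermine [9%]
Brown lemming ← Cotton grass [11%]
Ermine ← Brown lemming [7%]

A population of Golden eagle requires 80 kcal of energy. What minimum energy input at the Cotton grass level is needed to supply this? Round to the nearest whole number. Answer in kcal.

Cumulative transfer efficiency: 0.11 × 0.07 × 0.09 × 0.1 = 0.0000693
Cotton grass energy = 80 / 0.0000693 = 1154401 kcal

1154401 kcal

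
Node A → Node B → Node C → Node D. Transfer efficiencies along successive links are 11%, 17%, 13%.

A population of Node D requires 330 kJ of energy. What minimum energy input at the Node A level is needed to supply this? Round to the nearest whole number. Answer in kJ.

Cumulative transfer efficiency: 0.11 × 0.17 × 0.13 = 0.002431
Node A energy = 330 / 0.002431 = 135747 kJ

135747 kJ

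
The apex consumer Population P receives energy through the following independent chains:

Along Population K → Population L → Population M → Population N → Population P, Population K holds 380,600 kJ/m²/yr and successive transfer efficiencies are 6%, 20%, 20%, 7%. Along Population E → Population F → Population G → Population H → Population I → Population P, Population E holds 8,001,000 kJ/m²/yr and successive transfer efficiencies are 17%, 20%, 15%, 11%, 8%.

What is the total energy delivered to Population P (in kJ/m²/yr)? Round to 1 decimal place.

Via Population K: 380600 × 0.06 × 0.2 × 0.2 × 0.07 = 63.9408 kJ/m²/yr
Via Population E: 8001000 × 0.17 × 0.2 × 0.15 × 0.11 × 0.08 = 359.08488 kJ/m²/yr
Total at Population P: 63.9408 + 359.08488 = 423.02568 kJ/m²/yr

423.0 kJ/m²/yr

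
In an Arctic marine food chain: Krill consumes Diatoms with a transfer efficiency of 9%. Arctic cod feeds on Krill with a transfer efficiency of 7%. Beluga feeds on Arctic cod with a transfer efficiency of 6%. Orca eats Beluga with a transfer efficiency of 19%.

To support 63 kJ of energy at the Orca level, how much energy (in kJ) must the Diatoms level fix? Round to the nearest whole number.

877193 kJ

Cumulative transfer efficiency: 0.09 × 0.07 × 0.06 × 0.19 = 0.00007182
Diatoms energy = 63 / 0.00007182 = 877193 kJ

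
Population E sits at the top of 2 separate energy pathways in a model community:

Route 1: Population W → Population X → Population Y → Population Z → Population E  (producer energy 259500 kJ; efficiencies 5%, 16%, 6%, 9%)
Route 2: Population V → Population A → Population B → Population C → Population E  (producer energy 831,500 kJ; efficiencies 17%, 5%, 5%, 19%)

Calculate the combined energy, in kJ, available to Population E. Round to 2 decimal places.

Route 1: 259500 × 0.05 × 0.16 × 0.06 × 0.09 = 11.2104 kJ
Route 2: 831500 × 0.17 × 0.05 × 0.05 × 0.19 = 67.143625 kJ
Total at Population E: 11.2104 + 67.143625 = 78.354025 kJ

78.35 kJ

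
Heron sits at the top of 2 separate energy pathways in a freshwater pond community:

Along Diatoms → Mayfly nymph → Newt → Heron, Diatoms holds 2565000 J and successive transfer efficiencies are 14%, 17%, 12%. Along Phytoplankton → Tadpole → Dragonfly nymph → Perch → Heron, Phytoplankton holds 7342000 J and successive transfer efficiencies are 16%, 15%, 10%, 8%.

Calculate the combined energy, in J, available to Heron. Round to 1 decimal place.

Via Diatoms: 2565000 × 0.14 × 0.17 × 0.12 = 7325.64 J
Via Phytoplankton: 7342000 × 0.16 × 0.15 × 0.1 × 0.08 = 1409.664 J
Total at Heron: 7325.64 + 1409.664 = 8735.304 J

8735.3 J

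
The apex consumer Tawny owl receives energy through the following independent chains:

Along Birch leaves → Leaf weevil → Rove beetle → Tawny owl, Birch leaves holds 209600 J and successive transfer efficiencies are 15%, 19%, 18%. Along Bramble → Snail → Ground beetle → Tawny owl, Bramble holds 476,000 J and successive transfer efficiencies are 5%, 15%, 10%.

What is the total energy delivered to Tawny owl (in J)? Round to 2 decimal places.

1432.25 J

Via Birch leaves: 209600 × 0.15 × 0.19 × 0.18 = 1075.248 J
Via Bramble: 476000 × 0.05 × 0.15 × 0.1 = 357 J
Total at Tawny owl: 1075.248 + 357 = 1432.248 J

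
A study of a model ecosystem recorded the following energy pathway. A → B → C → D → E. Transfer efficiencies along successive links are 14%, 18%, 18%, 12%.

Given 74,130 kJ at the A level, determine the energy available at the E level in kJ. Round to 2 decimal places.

40.35 kJ

B: 74130 × 0.14 = 10378.2 kJ
C: 10378.2 × 0.18 = 1868.076 kJ
D: 1868.076 × 0.18 = 336.25368 kJ
E: 336.25368 × 0.12 = 40.3504416 kJ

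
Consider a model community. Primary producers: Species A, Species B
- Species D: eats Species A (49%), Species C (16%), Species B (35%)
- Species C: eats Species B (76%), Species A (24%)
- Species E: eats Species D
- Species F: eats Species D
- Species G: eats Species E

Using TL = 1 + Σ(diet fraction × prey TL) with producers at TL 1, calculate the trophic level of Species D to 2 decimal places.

Species C: 1 + (0.76×1 + 0.24×1) = 2
Species D: 1 + (0.49×1 + 0.16×2 + 0.35×1) = 2.16
Species E: 1 + 2.16 = 3.16
Species F: 1 + 2.16 = 3.16
Species G: 1 + 3.16 = 4.16

2.16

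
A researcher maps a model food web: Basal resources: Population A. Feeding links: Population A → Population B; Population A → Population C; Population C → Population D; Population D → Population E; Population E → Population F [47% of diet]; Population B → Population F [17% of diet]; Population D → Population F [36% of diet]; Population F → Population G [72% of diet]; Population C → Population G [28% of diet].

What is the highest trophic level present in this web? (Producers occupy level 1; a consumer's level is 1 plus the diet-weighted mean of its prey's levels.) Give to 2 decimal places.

Population B: 1 + 1 = 2
Population C: 1 + 1 = 2
Population D: 1 + 2 = 3
Population E: 1 + 3 = 4
Population F: 1 + (0.47×4 + 0.17×2 + 0.36×3) = 4.3
Population G: 1 + (0.72×4.3 + 0.28×2) = 4.656

4.66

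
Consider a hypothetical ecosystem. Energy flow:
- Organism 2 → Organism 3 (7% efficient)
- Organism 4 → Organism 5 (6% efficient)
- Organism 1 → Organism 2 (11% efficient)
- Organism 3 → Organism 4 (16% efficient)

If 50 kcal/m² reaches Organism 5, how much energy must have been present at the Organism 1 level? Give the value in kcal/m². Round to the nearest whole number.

676407 kcal/m²

Cumulative transfer efficiency: 0.11 × 0.07 × 0.16 × 0.06 = 0.00007392
Organism 1 energy = 50 / 0.00007392 = 676407 kcal/m²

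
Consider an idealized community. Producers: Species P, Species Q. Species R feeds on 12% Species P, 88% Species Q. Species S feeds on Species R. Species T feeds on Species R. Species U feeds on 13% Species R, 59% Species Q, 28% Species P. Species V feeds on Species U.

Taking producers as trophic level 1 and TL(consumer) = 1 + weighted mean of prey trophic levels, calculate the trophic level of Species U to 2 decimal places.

2.13

Species R: 1 + (0.12×1 + 0.88×1) = 2
Species S: 1 + 2 = 3
Species T: 1 + 2 = 3
Species U: 1 + (0.13×2 + 0.59×1 + 0.28×1) = 2.13
Species V: 1 + 2.13 = 3.13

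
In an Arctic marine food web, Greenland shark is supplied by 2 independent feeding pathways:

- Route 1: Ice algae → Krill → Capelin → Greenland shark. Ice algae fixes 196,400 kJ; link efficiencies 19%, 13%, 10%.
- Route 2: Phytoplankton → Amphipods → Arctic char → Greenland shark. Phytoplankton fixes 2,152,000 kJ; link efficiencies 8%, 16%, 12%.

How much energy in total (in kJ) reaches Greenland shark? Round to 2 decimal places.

3790.58 kJ

Route 1: 196400 × 0.19 × 0.13 × 0.1 = 485.108 kJ
Route 2: 2152000 × 0.08 × 0.16 × 0.12 = 3305.472 kJ
Total at Greenland shark: 485.108 + 3305.472 = 3790.58 kJ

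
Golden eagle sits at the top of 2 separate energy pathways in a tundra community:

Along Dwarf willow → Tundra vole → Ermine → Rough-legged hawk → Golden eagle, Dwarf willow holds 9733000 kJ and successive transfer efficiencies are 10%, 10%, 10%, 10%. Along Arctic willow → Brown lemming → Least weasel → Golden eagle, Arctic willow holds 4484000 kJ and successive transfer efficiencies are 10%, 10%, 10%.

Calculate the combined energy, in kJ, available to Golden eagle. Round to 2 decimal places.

5457.30 kJ

Via Dwarf willow: 9733000 × 0.1 × 0.1 × 0.1 × 0.1 = 973.3 kJ
Via Arctic willow: 4484000 × 0.1 × 0.1 × 0.1 = 4484 kJ
Total at Golden eagle: 973.3 + 4484 = 5457.3 kJ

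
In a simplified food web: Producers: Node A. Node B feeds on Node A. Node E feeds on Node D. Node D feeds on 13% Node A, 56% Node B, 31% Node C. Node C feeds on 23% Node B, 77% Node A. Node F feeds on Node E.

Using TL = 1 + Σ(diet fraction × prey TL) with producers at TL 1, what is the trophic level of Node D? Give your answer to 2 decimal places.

2.94

Node B: 1 + 1 = 2
Node C: 1 + (0.23×2 + 0.77×1) = 2.23
Node D: 1 + (0.13×1 + 0.56×2 + 0.31×2.23) = 2.9413
Node E: 1 + 2.9413 = 3.9413
Node F: 1 + 3.9413 = 4.9413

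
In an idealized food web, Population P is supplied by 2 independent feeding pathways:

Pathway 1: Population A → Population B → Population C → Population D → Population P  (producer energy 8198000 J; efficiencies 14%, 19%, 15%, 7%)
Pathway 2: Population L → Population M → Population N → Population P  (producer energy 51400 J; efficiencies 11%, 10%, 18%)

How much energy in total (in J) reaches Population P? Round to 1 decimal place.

2391.5 J

Pathway 1: 8198000 × 0.14 × 0.19 × 0.15 × 0.07 = 2289.7014 J
Pathway 2: 51400 × 0.11 × 0.1 × 0.18 = 101.772 J
Total at Population P: 2289.7014 + 101.772 = 2391.4734 J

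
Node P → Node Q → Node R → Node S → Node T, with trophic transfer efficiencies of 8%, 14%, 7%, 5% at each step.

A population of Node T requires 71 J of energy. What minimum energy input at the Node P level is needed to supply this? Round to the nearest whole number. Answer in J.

1811224 J

Cumulative transfer efficiency: 0.08 × 0.14 × 0.07 × 0.05 = 0.0000392
Node P energy = 71 / 0.0000392 = 1811224 J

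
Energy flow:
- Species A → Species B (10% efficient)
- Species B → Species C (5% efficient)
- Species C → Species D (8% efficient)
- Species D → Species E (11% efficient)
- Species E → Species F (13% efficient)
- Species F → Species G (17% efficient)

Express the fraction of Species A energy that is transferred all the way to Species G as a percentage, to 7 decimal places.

Product of link efficiencies: 0.1 × 0.05 × 0.08 × 0.11 × 0.13 × 0.17 = 0.0000009724
As a percentage: 0.0000009724 × 100 = 0.0000972%

0.0000972%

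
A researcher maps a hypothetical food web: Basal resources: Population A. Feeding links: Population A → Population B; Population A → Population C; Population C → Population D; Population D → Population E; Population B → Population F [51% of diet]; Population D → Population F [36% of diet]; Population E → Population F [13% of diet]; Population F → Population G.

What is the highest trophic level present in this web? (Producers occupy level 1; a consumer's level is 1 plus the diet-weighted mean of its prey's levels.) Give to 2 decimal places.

Population B: 1 + 1 = 2
Population C: 1 + 1 = 2
Population D: 1 + 2 = 3
Population E: 1 + 3 = 4
Population F: 1 + (0.51×2 + 0.36×3 + 0.13×4) = 3.62
Population G: 1 + 3.62 = 4.62

4.62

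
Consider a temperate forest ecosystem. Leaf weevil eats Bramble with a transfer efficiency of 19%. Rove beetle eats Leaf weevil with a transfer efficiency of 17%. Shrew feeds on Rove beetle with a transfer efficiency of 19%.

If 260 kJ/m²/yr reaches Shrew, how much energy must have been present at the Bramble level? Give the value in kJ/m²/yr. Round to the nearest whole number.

Cumulative transfer efficiency: 0.19 × 0.17 × 0.19 = 0.006137
Bramble energy = 260 / 0.006137 = 42366 kJ/m²/yr

42366 kJ/m²/yr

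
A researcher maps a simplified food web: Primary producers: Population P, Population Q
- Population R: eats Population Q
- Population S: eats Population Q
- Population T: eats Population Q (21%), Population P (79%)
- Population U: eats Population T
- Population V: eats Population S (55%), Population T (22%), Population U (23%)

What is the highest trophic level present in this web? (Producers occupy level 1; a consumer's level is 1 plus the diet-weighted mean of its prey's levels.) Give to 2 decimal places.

Population R: 1 + 1 = 2
Population S: 1 + 1 = 2
Population T: 1 + (0.21×1 + 0.79×1) = 2
Population U: 1 + 2 = 3
Population V: 1 + (0.55×2 + 0.22×2 + 0.23×3) = 3.23

3.23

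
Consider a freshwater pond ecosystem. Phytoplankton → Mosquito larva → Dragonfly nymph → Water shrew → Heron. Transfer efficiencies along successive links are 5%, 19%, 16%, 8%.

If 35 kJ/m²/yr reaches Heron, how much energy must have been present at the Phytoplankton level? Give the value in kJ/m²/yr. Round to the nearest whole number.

287829 kJ/m²/yr

Cumulative transfer efficiency: 0.05 × 0.19 × 0.16 × 0.08 = 0.0001216
Phytoplankton energy = 35 / 0.0001216 = 287829 kJ/m²/yr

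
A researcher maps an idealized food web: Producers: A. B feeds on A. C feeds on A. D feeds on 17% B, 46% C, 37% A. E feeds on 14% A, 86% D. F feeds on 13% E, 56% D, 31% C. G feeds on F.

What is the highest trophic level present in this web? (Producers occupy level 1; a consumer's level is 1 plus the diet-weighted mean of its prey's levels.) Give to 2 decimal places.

4.54

B: 1 + 1 = 2
C: 1 + 1 = 2
D: 1 + (0.17×2 + 0.46×2 + 0.37×1) = 2.63
E: 1 + (0.14×1 + 0.86×2.63) = 3.4018
F: 1 + (0.13×3.4018 + 0.56×2.63 + 0.31×2) = 3.535034
G: 1 + 3.535034 = 4.535034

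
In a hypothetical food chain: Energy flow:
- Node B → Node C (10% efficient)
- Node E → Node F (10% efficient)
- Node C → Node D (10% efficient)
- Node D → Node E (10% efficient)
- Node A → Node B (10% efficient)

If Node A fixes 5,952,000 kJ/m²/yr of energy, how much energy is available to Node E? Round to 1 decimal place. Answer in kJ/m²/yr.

595.2 kJ/m²/yr

Node B: 5952000 × 0.1 = 595200 kJ/m²/yr
Node C: 595200 × 0.1 = 59520 kJ/m²/yr
Node D: 59520 × 0.1 = 5952 kJ/m²/yr
Node E: 5952 × 0.1 = 595.2 kJ/m²/yr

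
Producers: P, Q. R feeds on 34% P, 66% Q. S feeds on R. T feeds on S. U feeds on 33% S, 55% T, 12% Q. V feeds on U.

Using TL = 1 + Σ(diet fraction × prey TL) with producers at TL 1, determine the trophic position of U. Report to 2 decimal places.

4.31

R: 1 + (0.34×1 + 0.66×1) = 2
S: 1 + 2 = 3
T: 1 + 3 = 4
U: 1 + (0.33×3 + 0.55×4 + 0.12×1) = 4.31
V: 1 + 4.31 = 5.31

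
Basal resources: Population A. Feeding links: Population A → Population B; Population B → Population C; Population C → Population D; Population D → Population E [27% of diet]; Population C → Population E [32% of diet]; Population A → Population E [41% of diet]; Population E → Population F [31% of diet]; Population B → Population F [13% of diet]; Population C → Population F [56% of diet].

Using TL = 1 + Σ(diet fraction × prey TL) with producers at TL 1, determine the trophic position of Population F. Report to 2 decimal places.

4.01

Population B: 1 + 1 = 2
Population C: 1 + 2 = 3
Population D: 1 + 3 = 4
Population E: 1 + (0.27×4 + 0.32×3 + 0.41×1) = 3.45
Population F: 1 + (0.31×3.45 + 0.13×2 + 0.56×3) = 4.0095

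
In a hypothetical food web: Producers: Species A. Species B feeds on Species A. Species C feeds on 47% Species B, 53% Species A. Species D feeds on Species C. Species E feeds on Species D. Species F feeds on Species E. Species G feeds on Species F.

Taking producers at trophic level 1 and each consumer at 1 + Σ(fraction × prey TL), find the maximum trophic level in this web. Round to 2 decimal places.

6.47

Species B: 1 + 1 = 2
Species C: 1 + (0.47×2 + 0.53×1) = 2.47
Species D: 1 + 2.47 = 3.47
Species E: 1 + 3.47 = 4.47
Species F: 1 + 4.47 = 5.47
Species G: 1 + 5.47 = 6.47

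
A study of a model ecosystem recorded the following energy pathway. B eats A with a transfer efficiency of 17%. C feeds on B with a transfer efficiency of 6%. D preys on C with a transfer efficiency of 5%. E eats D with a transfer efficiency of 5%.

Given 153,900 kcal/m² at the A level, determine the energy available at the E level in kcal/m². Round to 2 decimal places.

B: 153900 × 0.17 = 26163 kcal/m²
C: 26163 × 0.06 = 1569.78 kcal/m²
D: 1569.78 × 0.05 = 78.489 kcal/m²
E: 78.489 × 0.05 = 3.92445 kcal/m²

3.92 kcal/m²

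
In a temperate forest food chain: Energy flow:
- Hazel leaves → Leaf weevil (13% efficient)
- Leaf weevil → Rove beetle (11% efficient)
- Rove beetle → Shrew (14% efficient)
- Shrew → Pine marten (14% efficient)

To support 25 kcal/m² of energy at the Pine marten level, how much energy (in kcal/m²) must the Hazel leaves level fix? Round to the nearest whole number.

Cumulative transfer efficiency: 0.13 × 0.11 × 0.14 × 0.14 = 0.00028028
Hazel leaves energy = 25 / 0.00028028 = 89197 kcal/m²

89197 kcal/m²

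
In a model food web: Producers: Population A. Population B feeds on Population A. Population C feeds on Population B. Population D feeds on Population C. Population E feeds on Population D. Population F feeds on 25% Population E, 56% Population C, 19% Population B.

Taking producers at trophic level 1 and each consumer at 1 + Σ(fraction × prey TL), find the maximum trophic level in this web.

5

Population B: 1 + 1 = 2
Population C: 1 + 2 = 3
Population D: 1 + 3 = 4
Population E: 1 + 4 = 5
Population F: 1 + (0.25×5 + 0.56×3 + 0.19×2) = 4.31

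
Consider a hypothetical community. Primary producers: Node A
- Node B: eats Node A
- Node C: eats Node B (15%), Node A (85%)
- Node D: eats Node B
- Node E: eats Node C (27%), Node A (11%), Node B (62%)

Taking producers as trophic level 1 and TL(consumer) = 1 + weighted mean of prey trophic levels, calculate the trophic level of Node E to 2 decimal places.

2.93

Node B: 1 + 1 = 2
Node C: 1 + (0.15×2 + 0.85×1) = 2.15
Node D: 1 + 2 = 3
Node E: 1 + (0.27×2.15 + 0.11×1 + 0.62×2) = 2.9305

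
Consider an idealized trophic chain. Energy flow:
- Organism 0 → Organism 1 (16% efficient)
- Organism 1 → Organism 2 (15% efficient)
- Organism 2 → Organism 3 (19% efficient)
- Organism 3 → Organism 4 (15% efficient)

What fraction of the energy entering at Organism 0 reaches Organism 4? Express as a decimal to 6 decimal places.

0.000684

Product of link efficiencies: 0.16 × 0.15 × 0.19 × 0.15 = 0.000684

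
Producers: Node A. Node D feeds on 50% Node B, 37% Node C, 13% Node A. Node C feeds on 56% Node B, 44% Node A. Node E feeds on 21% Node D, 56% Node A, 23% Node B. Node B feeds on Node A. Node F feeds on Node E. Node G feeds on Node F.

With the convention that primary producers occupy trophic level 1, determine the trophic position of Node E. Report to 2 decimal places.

2.67

Node B: 1 + 1 = 2
Node C: 1 + (0.56×2 + 0.44×1) = 2.56
Node D: 1 + (0.5×2 + 0.37×2.56 + 0.13×1) = 3.0772
Node E: 1 + (0.21×3.0772 + 0.56×1 + 0.23×2) = 2.666212
Node F: 1 + 2.666212 = 3.666212
Node G: 1 + 3.666212 = 4.666212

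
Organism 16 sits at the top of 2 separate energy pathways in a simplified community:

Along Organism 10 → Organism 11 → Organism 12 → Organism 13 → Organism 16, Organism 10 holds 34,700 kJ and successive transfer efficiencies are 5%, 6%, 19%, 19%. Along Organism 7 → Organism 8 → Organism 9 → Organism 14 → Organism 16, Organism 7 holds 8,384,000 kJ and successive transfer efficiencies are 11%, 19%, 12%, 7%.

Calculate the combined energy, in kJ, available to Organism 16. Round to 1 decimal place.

Via Organism 10: 34700 × 0.05 × 0.06 × 0.19 × 0.19 = 3.75801 kJ
Via Organism 7: 8384000 × 0.11 × 0.19 × 0.12 × 0.07 = 1471.89504 kJ
Total at Organism 16: 3.75801 + 1471.89504 = 1475.65305 kJ

1475.7 kJ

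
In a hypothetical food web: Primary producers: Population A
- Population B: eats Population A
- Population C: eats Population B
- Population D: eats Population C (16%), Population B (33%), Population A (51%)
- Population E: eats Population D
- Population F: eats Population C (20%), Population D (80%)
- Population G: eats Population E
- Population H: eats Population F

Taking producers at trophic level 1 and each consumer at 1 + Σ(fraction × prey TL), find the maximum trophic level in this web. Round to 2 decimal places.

4.72

Population B: 1 + 1 = 2
Population C: 1 + 2 = 3
Population D: 1 + (0.16×3 + 0.33×2 + 0.51×1) = 2.65
Population E: 1 + 2.65 = 3.65
Population F: 1 + (0.2×3 + 0.8×2.65) = 3.72
Population G: 1 + 3.65 = 4.65
Population H: 1 + 3.72 = 4.72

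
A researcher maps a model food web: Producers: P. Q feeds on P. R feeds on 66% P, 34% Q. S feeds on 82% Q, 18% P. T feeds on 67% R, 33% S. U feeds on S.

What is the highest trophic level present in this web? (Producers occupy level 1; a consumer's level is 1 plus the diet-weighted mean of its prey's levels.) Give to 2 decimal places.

Q: 1 + 1 = 2
R: 1 + (0.66×1 + 0.34×2) = 2.34
S: 1 + (0.82×2 + 0.18×1) = 2.82
T: 1 + (0.67×2.34 + 0.33×2.82) = 3.4984
U: 1 + 2.82 = 3.82

3.82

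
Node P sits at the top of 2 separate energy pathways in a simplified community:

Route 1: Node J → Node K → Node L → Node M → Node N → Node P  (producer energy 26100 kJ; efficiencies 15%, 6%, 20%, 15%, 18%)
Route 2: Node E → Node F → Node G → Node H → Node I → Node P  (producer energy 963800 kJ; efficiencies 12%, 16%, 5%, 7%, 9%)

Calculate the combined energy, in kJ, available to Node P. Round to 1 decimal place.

7.1 kJ

Route 1: 26100 × 0.15 × 0.06 × 0.2 × 0.15 × 0.18 = 1.26846 kJ
Route 2: 963800 × 0.12 × 0.16 × 0.05 × 0.07 × 0.09 = 5.8290624 kJ
Total at Node P: 1.26846 + 5.8290624 = 7.0975224 kJ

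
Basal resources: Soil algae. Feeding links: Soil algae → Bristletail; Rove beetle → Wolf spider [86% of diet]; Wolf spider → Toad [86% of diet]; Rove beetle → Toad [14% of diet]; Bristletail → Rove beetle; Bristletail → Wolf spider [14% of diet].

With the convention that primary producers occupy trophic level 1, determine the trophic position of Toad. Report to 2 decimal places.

4.74

Bristletail: 1 + 1 = 2
Rove beetle: 1 + 2 = 3
Wolf spider: 1 + (0.86×3 + 0.14×2) = 3.86
Toad: 1 + (0.14×3 + 0.86×3.86) = 4.7396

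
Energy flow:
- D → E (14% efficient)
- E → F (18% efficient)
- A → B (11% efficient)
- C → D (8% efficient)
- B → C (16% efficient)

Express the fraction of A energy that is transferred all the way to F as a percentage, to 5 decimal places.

0.00355%

Product of link efficiencies: 0.11 × 0.16 × 0.08 × 0.14 × 0.18 = 0.0000354816
As a percentage: 0.0000354816 × 100 = 0.00355%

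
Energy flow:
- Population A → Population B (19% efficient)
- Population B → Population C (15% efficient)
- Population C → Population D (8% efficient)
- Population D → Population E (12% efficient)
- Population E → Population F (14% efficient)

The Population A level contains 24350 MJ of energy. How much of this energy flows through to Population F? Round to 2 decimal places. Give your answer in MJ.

0.93 MJ

Population B: 24350 × 0.19 = 4626.5 MJ
Population C: 4626.5 × 0.15 = 693.975 MJ
Population D: 693.975 × 0.08 = 55.518 MJ
Population E: 55.518 × 0.12 = 6.66216 MJ
Population F: 6.66216 × 0.14 = 0.9327024 MJ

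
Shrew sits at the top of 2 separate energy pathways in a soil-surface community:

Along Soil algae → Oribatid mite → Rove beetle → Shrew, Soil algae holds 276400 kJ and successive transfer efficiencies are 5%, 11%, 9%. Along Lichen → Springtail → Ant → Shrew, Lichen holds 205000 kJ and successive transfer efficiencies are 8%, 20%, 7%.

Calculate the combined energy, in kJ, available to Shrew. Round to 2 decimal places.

366.42 kJ

Via Soil algae: 276400 × 0.05 × 0.11 × 0.09 = 136.818 kJ
Via Lichen: 205000 × 0.08 × 0.2 × 0.07 = 229.6 kJ
Total at Shrew: 136.818 + 229.6 = 366.418 kJ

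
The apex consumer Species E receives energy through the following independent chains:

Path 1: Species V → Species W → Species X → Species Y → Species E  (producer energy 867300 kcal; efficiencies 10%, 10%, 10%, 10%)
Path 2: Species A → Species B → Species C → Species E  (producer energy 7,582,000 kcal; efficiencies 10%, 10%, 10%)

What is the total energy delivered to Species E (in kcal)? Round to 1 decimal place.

Path 1: 867300 × 0.1 × 0.1 × 0.1 × 0.1 = 86.73 kcal
Path 2: 7582000 × 0.1 × 0.1 × 0.1 = 7582 kcal
Total at Species E: 86.73 + 7582 = 7668.73 kcal

7668.7 kcal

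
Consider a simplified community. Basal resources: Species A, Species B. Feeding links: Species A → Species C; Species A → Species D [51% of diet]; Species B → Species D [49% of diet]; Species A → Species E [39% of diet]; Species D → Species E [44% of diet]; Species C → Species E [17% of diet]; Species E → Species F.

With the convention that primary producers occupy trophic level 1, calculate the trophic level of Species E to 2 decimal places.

Species C: 1 + 1 = 2
Species D: 1 + (0.51×1 + 0.49×1) = 2
Species E: 1 + (0.39×1 + 0.44×2 + 0.17×2) = 2.61
Species F: 1 + 2.61 = 3.61

2.61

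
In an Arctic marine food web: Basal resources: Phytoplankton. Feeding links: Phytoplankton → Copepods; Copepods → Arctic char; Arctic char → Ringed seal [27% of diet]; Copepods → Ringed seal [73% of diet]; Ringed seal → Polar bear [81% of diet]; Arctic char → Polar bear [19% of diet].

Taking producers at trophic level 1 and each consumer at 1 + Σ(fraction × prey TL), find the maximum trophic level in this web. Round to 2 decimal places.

4.22

Copepods: 1 + 1 = 2
Arctic char: 1 + 2 = 3
Ringed seal: 1 + (0.27×3 + 0.73×2) = 3.27
Polar bear: 1 + (0.81×3.27 + 0.19×3) = 4.2187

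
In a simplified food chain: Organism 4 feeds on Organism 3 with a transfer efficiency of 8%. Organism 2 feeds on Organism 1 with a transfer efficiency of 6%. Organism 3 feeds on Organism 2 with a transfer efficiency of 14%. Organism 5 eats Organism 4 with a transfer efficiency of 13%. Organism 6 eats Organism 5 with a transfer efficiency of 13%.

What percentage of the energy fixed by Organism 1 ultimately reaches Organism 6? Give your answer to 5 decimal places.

0.00114%

Product of link efficiencies: 0.06 × 0.14 × 0.08 × 0.13 × 0.13 = 0.0000113568
As a percentage: 0.0000113568 × 100 = 0.00114%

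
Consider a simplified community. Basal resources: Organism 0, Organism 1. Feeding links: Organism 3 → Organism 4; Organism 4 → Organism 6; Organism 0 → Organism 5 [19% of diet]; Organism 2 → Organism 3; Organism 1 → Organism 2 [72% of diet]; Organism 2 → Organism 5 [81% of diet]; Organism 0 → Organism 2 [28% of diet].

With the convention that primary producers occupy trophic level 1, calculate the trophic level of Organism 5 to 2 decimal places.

2.81

Organism 2: 1 + (0.28×1 + 0.72×1) = 2
Organism 3: 1 + 2 = 3
Organism 4: 1 + 3 = 4
Organism 5: 1 + (0.81×2 + 0.19×1) = 2.81
Organism 6: 1 + 4 = 5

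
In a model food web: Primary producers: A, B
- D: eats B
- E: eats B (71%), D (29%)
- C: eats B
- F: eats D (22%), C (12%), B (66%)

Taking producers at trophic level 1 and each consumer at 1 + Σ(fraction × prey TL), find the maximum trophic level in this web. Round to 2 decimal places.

2.34

C: 1 + 1 = 2
D: 1 + 1 = 2
E: 1 + (0.71×1 + 0.29×2) = 2.29
F: 1 + (0.22×2 + 0.12×2 + 0.66×1) = 2.34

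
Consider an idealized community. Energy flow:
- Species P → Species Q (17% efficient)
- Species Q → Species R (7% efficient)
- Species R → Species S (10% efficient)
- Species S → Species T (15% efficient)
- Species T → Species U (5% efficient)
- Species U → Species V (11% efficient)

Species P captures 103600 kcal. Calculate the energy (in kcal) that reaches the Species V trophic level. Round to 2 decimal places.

Species Q: 103600 × 0.17 = 17612 kcal
Species R: 17612 × 0.07 = 1232.84 kcal
Species S: 1232.84 × 0.1 = 123.284 kcal
Species T: 123.284 × 0.15 = 18.4926 kcal
Species U: 18.4926 × 0.05 = 0.92463 kcal
Species V: 0.92463 × 0.11 = 0.1017093 kcal

0.10 kcal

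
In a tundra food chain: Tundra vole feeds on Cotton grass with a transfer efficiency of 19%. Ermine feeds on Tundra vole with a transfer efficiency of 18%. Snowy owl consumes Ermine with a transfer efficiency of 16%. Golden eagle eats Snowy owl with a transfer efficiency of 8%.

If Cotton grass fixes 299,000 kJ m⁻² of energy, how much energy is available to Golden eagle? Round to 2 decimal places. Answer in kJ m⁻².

130.89 kJ m⁻²

Tundra vole: 299000 × 0.19 = 56810 kJ m⁻²
Ermine: 56810 × 0.18 = 10225.8 kJ m⁻²
Snowy owl: 10225.8 × 0.16 = 1636.128 kJ m⁻²
Golden eagle: 1636.128 × 0.08 = 130.89024 kJ m⁻²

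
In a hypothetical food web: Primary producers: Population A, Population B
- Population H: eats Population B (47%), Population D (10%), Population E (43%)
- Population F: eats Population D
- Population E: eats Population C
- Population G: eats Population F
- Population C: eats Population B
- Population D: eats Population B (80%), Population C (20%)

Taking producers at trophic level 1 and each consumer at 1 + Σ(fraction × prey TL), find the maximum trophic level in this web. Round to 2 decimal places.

Population C: 1 + 1 = 2
Population D: 1 + (0.8×1 + 0.2×2) = 2.2
Population E: 1 + 2 = 3
Population F: 1 + 2.2 = 3.2
Population G: 1 + 3.2 = 4.2
Population H: 1 + (0.47×1 + 0.1×2.2 + 0.43×3) = 2.98

4.20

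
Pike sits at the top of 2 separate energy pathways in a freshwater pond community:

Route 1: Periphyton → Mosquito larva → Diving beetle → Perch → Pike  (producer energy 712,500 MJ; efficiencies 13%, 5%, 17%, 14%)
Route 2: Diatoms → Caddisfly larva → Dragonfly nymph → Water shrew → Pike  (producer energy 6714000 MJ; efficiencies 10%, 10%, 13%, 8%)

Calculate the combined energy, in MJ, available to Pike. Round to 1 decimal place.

808.5 MJ

Route 1: 712500 × 0.13 × 0.05 × 0.17 × 0.14 = 110.22375 MJ
Route 2: 6714000 × 0.1 × 0.1 × 0.13 × 0.08 = 698.256 MJ
Total at Pike: 110.22375 + 698.256 = 808.47975 MJ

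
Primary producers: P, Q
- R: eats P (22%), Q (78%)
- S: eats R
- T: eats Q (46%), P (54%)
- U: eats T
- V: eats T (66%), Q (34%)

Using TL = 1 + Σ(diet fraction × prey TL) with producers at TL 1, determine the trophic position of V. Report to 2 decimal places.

R: 1 + (0.22×1 + 0.78×1) = 2
S: 1 + 2 = 3
T: 1 + (0.46×1 + 0.54×1) = 2
U: 1 + 2 = 3
V: 1 + (0.66×2 + 0.34×1) = 2.66

2.66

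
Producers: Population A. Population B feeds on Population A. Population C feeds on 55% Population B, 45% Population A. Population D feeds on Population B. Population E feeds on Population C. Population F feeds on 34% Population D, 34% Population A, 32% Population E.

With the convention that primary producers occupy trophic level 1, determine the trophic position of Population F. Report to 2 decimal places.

Population B: 1 + 1 = 2
Population C: 1 + (0.55×2 + 0.45×1) = 2.55
Population D: 1 + 2 = 3
Population E: 1 + 2.55 = 3.55
Population F: 1 + (0.34×3 + 0.34×1 + 0.32×3.55) = 3.496

3.50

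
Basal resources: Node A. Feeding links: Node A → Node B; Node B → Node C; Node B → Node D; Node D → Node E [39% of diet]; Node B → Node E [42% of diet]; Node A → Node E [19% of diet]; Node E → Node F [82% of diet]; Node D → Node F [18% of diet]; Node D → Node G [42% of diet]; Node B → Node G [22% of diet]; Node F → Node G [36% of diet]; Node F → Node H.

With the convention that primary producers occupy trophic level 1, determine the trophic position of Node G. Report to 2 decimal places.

4.20

Node B: 1 + 1 = 2
Node C: 1 + 2 = 3
Node D: 1 + 2 = 3
Node E: 1 + (0.39×3 + 0.42×2 + 0.19×1) = 3.2
Node F: 1 + (0.82×3.2 + 0.18×3) = 4.164
Node G: 1 + (0.42×3 + 0.22×2 + 0.36×4.164) = 4.19904
Node H: 1 + 4.164 = 5.164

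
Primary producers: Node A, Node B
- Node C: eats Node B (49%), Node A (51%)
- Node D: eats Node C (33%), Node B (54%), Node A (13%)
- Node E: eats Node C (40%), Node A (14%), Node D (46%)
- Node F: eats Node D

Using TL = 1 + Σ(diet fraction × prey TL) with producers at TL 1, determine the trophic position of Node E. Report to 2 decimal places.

3.01

Node C: 1 + (0.49×1 + 0.51×1) = 2
Node D: 1 + (0.33×2 + 0.54×1 + 0.13×1) = 2.33
Node E: 1 + (0.4×2 + 0.14×1 + 0.46×2.33) = 3.0118
Node F: 1 + 2.33 = 3.33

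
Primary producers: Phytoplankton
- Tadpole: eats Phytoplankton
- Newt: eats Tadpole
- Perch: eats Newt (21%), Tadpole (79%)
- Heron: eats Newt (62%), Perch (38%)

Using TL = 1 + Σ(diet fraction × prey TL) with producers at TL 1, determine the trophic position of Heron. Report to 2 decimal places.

4.08

Tadpole: 1 + 1 = 2
Newt: 1 + 2 = 3
Perch: 1 + (0.21×3 + 0.79×2) = 3.21
Heron: 1 + (0.62×3 + 0.38×3.21) = 4.0798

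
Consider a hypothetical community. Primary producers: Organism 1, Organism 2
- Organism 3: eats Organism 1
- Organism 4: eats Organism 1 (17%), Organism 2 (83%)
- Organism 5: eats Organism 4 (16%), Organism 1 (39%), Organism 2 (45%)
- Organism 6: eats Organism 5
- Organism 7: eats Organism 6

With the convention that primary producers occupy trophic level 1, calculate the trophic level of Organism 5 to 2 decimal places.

Organism 3: 1 + 1 = 2
Organism 4: 1 + (0.17×1 + 0.83×1) = 2
Organism 5: 1 + (0.16×2 + 0.39×1 + 0.45×1) = 2.16
Organism 6: 1 + 2.16 = 3.16
Organism 7: 1 + 3.16 = 4.16

2.16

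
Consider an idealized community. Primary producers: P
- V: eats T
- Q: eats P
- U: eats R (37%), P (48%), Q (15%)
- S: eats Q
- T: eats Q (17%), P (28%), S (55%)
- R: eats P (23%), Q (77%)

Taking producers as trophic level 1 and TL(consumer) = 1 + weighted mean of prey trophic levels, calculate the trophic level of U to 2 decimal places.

Q: 1 + 1 = 2
R: 1 + (0.23×1 + 0.77×2) = 2.77
S: 1 + 2 = 3
T: 1 + (0.17×2 + 0.28×1 + 0.55×3) = 3.27
U: 1 + (0.37×2.77 + 0.48×1 + 0.15×2) = 2.8049
V: 1 + 3.27 = 4.27

2.80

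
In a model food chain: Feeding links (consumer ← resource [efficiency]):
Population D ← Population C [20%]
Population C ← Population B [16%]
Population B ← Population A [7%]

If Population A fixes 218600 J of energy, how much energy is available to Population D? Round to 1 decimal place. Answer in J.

Population B: 218600 × 0.07 = 15302 J
Population C: 15302 × 0.16 = 2448.32 J
Population D: 2448.32 × 0.2 = 489.664 J

489.7 J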